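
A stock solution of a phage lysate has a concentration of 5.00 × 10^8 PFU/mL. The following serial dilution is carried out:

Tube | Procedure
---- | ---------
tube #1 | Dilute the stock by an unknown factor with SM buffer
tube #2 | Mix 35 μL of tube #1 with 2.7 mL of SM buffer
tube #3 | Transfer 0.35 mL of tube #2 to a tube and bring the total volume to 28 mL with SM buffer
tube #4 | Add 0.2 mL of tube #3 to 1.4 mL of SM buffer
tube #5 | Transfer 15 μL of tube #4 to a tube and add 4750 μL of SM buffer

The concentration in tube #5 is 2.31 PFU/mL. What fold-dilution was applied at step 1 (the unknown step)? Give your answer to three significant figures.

Step 1: unknown factor x
Step 2: 35 μL + 2.7 mL = 2735 μL total → factor 2735/35 = 78.143
Step 3: 0.35 mL brought to 28 mL → factor 28/0.35 = 80
Step 4: 0.2 mL + 1.4 mL = 1.6 mL total → factor 1.6/0.2 = 8
Step 5: 15 μL + 4750 μL = 4765 μL total → factor 4765/15 = 317.67
Product of known-step factors = 1.5887 × 10^7
Overall factor = 5.00 × 10^8 PFU/mL / (2.31 PFU/mL) = 2.1645 × 10^8
x = 2.1645 × 10^8 / 1.5887 × 10^7 = 13.6

13.6-fold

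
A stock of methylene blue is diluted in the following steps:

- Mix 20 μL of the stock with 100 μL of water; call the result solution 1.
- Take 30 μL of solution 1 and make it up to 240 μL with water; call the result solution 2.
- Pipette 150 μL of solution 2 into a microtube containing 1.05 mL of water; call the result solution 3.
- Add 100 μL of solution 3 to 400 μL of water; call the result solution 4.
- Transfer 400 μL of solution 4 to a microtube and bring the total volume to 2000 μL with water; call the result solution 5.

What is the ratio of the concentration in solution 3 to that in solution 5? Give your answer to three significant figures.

25.0

Step 1: 20 μL + 100 μL = 120 μL total → factor 120/20 = 6
Step 2: 30 μL brought to 240 μL → factor 240/30 = 8
Step 3: 150 μL + 1.05 mL = 1200 μL total → factor 1200/150 = 8
Step 4: 100 μL + 400 μL = 500 μL total → factor 500/100 = 5
Step 5: 400 μL brought to 2000 μL → factor 2000/400 = 5
Dilution factor to solution 3 = 384; to solution 5 = 9600
[solution 3]/[solution 5] = (factor to solution 5)/(factor to solution 3) = 9600/384 = 25.0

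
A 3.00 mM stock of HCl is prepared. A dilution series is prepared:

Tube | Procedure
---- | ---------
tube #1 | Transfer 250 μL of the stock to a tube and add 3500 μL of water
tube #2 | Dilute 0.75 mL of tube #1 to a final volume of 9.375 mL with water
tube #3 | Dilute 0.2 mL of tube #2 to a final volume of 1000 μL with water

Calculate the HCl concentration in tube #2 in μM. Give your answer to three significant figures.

16.0 μM

Step 1: 250 μL + 3500 μL = 3750 μL total → factor 3750/250 = 15
Step 2: 0.75 mL brought to 9.375 mL → factor 9.375/0.75 = 12.5
Dilution factor through tube #2 = 15 × 12.5 = 187.5
[tube #2] = 3.00 mM / 187.5 = 0.01600 mM = 16.0 μM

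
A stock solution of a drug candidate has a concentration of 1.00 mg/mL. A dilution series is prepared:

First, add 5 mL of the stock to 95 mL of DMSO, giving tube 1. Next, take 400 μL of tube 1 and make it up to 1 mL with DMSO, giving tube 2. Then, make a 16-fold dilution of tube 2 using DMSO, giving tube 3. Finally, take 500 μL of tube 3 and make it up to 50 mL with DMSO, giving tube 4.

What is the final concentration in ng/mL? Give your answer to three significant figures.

Step 1: 5 mL + 95 mL = 100 mL total → factor 100/5 = 20
Step 2: 400 μL brought to 1 mL → factor 1000/400 = 2.5
Step 3: 16-fold → factor 16
Step 4: 500 μL brought to 50 mL → factor 50000/500 = 100
Overall dilution factor = 20 × 2.5 × 16 × 100 = 80000
Final = 1.00 mg/mL / 80000 = 1.250 × 10^-5 mg/mL = 12.5 ng/mL

12.5 ng/mL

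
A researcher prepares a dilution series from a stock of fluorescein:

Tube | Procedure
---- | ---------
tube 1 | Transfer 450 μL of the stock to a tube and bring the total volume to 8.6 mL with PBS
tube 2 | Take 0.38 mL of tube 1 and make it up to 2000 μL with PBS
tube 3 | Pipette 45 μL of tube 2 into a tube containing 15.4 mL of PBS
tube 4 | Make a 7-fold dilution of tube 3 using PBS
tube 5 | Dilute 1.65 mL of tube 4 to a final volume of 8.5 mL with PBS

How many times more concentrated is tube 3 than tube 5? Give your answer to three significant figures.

Step 1: 450 μL brought to 8.6 mL → factor 8600/450 = 19.111
Step 2: 0.38 mL brought to 2000 μL → factor 2/0.38 = 5.2632
Step 3: 45 μL + 15.4 mL = 15445 μL total → factor 15445/45 = 343.22
Step 4: 7-fold → factor 7
Step 5: 1.65 mL brought to 8.5 mL → factor 8.5/1.65 = 5.1515
Dilution factor to tube 3 = 34523; to tube 5 = 1.2449 × 10^6
[tube 3]/[tube 5] = (factor to tube 5)/(factor to tube 3) = 1.2449 × 10^6/34523 = 36.1

36.1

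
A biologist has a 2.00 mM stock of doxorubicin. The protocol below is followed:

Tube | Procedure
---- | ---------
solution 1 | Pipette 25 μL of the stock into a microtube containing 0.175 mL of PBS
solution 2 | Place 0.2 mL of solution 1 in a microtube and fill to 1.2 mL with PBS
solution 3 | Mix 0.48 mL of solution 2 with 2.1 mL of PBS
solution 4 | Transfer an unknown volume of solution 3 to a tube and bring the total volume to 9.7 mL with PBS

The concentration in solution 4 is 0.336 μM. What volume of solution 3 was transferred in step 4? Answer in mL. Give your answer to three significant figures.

Step 1: 25 μL + 0.175 mL = 200 μL total → factor 200/25 = 8
Step 2: 0.2 mL brought to 1.2 mL → factor 1.2/0.2 = 6
Step 3: 0.48 mL + 2.1 mL = 2.58 mL total → factor 2.58/0.48 = 5.375
Step 4: v brought to 9.7 mL → factor = 9.7 mL/v
Product of known-step factors = 258
Overall factor = 2.00 mM / (0.336 μM) = 5952.4
Step-4 factor = 5952.4 / 258 = 23.071
v = 9.7 mL / 23.071 = 0.420 mL

0.420 mL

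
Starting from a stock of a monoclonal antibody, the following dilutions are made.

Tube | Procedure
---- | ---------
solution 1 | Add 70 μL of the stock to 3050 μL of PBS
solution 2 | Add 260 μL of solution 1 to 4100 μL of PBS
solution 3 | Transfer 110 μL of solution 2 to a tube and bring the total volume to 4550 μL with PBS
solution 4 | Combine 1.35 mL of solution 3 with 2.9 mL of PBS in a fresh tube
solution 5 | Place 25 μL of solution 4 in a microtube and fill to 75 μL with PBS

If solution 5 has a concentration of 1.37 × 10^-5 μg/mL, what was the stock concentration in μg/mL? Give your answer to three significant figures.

Step 1: 70 μL + 3050 μL = 3120 μL total → factor 3120/70 = 44.571
Step 2: 260 μL + 4100 μL = 4360 μL total → factor 4360/260 = 16.769
Step 3: 110 μL brought to 4550 μL → factor 4550/110 = 41.364
Step 4: 1.35 mL + 2.9 mL = 4.25 mL total → factor 4.25/1.35 = 3.1481
Step 5: 25 μL brought to 75 μL → factor 75/25 = 3
Overall dilution factor = 44.571 × 16.769 × 41.364 × 3.1481 × 3 = 2.9199 × 10^5
Stock = 1.37 × 10^-5 μg/mL × 2.9199 × 10^5 = 4.00 μg/mL

4.00 μg/mL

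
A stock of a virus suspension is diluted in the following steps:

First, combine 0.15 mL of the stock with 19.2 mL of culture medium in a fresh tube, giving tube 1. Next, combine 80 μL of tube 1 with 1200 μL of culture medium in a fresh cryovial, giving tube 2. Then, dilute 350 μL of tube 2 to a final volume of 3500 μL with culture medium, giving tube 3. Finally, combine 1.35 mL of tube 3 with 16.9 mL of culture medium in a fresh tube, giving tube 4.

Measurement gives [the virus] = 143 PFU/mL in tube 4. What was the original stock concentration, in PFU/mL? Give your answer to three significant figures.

3.99 × 10^7 PFU/mL

Step 1: 0.15 mL + 19.2 mL = 19.35 mL total → factor 19.35/0.15 = 129
Step 2: 80 μL + 1200 μL = 1280 μL total → factor 1280/80 = 16
Step 3: 350 μL brought to 3500 μL → factor 3500/350 = 10
Step 4: 1.35 mL + 16.9 mL = 18.25 mL total → factor 18.25/1.35 = 13.519
Overall dilution factor = 129 × 16 × 10 × 13.519 = 2.7902 × 10^5
Stock = 143 PFU/mL × 2.7902 × 10^5 = 3.99 × 10^7 PFU/mL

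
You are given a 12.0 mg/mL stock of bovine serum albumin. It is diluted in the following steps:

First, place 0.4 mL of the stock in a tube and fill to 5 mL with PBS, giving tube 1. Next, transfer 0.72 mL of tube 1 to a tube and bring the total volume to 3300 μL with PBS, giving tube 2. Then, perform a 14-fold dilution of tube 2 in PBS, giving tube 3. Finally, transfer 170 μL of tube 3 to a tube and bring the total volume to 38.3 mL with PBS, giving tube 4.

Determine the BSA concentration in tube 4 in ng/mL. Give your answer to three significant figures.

66.4 ng/mL

Step 1: 0.4 mL brought to 5 mL → factor 5/0.4 = 12.5
Step 2: 0.72 mL brought to 3300 μL → factor 3.3/0.72 = 4.5833
Step 3: 14-fold → factor 14
Step 4: 170 μL brought to 38.3 mL → factor 38300/170 = 225.29
Overall dilution factor = 12.5 × 4.5833 × 14 × 225.29 = 1.807 × 10^5
Final = 12.0 mg/mL / 1.807 × 10^5 = 6.641 × 10^-5 mg/mL = 66.4 ng/mL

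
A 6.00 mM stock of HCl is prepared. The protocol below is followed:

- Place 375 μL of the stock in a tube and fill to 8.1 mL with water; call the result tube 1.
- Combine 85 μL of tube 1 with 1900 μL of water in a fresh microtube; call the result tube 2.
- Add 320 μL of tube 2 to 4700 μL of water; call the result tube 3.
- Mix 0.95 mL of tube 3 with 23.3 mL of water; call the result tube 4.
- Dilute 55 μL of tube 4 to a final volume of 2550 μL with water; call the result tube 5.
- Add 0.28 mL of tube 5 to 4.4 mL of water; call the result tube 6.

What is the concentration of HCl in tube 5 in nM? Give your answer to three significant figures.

Step 1: 375 μL brought to 8.1 mL → factor 8100/375 = 21.6
Step 2: 85 μL + 1900 μL = 1985 μL total → factor 1985/85 = 23.353
Step 3: 320 μL + 4700 μL = 5020 μL total → factor 5020/320 = 15.688
Step 4: 0.95 mL + 23.3 mL = 24.25 mL total → factor 24.25/0.95 = 25.526
Step 5: 55 μL brought to 2550 μL → factor 2550/55 = 46.364
Dilution factor through tube 5 = 21.6 × 23.353 × 15.688 × 25.526 × 46.364 = 9.3651 × 10^6
[tube 5] = 6.00 mM / 9.3651 × 10^6 = 6.407 × 10^-7 mM = 0.641 nM

0.641 nM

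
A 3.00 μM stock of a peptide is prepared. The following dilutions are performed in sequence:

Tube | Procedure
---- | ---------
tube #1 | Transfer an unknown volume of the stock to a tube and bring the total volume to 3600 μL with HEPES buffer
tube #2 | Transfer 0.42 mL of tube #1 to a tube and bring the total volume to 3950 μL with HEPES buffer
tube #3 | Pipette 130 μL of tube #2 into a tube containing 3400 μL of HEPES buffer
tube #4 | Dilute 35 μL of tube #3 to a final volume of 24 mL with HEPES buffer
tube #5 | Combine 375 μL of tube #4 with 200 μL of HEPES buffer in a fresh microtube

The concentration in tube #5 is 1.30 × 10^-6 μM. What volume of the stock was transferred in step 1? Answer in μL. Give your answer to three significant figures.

Step 1: v brought to 3600 μL → factor = 3600 μL/v
Step 2: 0.42 mL brought to 3950 μL → factor 3.95/0.42 = 9.4048
Step 3: 130 μL + 3400 μL = 3530 μL total → factor 3530/130 = 27.154
Step 4: 35 μL brought to 24 mL → factor 24000/35 = 685.71
Step 5: 375 μL + 200 μL = 575 μL total → factor 575/375 = 1.5333
Product of known-step factors = 2.6851 × 10^5
Overall factor = 3.00 μM / (1.30 × 10^-6 μM) = 2.3077 × 10^6
Step-1 factor = 2.3077 × 10^6 / 2.6851 × 10^5 = 8.5945
v = 3600 μL / 8.5945 = 419 μL

419 μL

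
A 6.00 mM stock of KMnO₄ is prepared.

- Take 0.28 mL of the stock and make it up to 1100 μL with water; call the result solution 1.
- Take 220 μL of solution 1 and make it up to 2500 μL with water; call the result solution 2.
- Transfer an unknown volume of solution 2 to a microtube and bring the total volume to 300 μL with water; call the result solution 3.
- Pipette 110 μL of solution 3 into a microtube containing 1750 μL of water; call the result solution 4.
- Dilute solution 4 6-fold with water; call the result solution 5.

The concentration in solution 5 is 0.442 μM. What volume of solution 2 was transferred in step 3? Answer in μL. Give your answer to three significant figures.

Step 1: 0.28 mL brought to 1100 μL → factor 1.1/0.28 = 3.9286
Step 2: 220 μL brought to 2500 μL → factor 2500/220 = 11.364
Step 3: v brought to 300 μL → factor = 300 μL/v
Step 4: 110 μL + 1750 μL = 1860 μL total → factor 1860/110 = 16.909
Step 5: 6-fold → factor 6
Product of known-step factors = 4529.2
Overall factor = 6.00 mM / (0.442 μM) = 13575
Step-3 factor = 13575 / 4529.2 = 2.9971
v = 300 μL / 2.9971 = 100 μL

100 μL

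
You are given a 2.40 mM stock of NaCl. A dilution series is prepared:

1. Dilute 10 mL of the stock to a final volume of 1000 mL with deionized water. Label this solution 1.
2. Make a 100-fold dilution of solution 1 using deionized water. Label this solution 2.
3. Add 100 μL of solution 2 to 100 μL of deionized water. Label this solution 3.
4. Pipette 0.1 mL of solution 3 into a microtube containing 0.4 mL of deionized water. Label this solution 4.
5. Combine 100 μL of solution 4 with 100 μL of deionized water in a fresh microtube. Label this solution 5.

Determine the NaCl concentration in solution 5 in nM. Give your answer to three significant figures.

12.0 nM

Step 1: 10 mL brought to 1000 mL → factor 1000/10 = 100
Step 2: 100-fold → factor 100
Step 3: 100 μL + 100 μL = 200 μL total → factor 200/100 = 2
Step 4: 0.1 mL + 0.4 mL = 0.5 mL total → factor 0.5/0.1 = 5
Step 5: 100 μL + 100 μL = 200 μL total → factor 200/100 = 2
Overall dilution factor = 100 × 100 × 2 × 5 × 2 = 2 × 10^5
Final = 2.40 mM / 2 × 10^5 = 1.200 × 10^-5 mM = 12.0 nM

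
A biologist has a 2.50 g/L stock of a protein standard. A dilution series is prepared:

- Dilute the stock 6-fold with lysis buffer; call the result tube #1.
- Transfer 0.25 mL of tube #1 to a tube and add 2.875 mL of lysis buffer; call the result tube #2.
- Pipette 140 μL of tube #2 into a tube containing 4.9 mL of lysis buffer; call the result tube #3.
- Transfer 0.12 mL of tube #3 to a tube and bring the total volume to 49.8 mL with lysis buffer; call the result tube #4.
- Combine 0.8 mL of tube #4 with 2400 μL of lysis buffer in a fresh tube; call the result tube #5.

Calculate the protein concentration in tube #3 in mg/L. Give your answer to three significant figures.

0.926 mg/L

Step 1: 6-fold → factor 6
Step 2: 0.25 mL + 2.875 mL = 3.125 mL total → factor 3.125/0.25 = 12.5
Step 3: 140 μL + 4.9 mL = 5040 μL total → factor 5040/140 = 36
Dilution factor through tube #3 = 6 × 12.5 × 36 = 2700
[tube #3] = 2.50 g/L / 2700 = 0.0009259 g/L = 0.926 mg/L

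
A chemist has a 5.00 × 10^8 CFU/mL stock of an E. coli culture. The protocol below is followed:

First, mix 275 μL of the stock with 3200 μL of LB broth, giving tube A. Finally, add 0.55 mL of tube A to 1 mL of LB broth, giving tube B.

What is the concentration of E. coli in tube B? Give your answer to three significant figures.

Step 1: 275 μL + 3200 μL = 3475 μL total → factor 3475/275 = 12.636
Step 2: 0.55 mL + 1 mL = 1.55 mL total → factor 1.55/0.55 = 2.8182
Overall dilution factor = 12.636 × 2.8182 = 35.612
Final = 5.00 × 10^8 CFU/mL / 35.612 = 1.40 × 10^7 CFU/mL

1.40 × 10^7 CFU/mL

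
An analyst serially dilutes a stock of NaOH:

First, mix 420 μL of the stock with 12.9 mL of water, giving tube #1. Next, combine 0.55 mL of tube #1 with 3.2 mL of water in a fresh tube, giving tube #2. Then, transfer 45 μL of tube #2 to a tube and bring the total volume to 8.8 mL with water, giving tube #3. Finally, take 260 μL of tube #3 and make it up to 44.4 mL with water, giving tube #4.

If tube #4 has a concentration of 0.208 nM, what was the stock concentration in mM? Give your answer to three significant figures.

Step 1: 420 μL + 12.9 mL = 13320 μL total → factor 13320/420 = 31.714
Step 2: 0.55 mL + 3.2 mL = 3.75 mL total → factor 3.75/0.55 = 6.8182
Step 3: 45 μL brought to 8.8 mL → factor 8800/45 = 195.56
Step 4: 260 μL brought to 44.4 mL → factor 44400/260 = 170.77
Overall dilution factor = 31.714 × 6.8182 × 195.56 × 170.77 = 7.2211 × 10^6
Stock = 0.208 nM × 7.2211 × 10^6 = 1.502 × 10^6 nM = 1.50 mM

1.50 mM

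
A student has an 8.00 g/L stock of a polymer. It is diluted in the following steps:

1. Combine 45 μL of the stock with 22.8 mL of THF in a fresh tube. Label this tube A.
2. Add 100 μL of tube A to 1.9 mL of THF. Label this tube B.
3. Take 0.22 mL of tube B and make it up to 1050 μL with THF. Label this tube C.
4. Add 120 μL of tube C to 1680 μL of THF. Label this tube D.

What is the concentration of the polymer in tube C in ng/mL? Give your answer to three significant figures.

165 ng/mL

Step 1: 45 μL + 22.8 mL = 22845 μL total → factor 22845/45 = 507.67
Step 2: 100 μL + 1.9 mL = 2000 μL total → factor 2000/100 = 20
Step 3: 0.22 mL brought to 1050 μL → factor 1.05/0.22 = 4.7727
Dilution factor through tube C = 507.67 × 20 × 4.7727 = 48459
[tube C] = 8.00 g/L / 48459 = 0.0001651 g/L = 165 ng/mL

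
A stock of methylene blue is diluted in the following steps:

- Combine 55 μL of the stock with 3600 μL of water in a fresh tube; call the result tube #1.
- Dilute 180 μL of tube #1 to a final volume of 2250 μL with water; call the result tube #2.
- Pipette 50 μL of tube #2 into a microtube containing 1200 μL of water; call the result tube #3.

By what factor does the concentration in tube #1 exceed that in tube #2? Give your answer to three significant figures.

12.5

Step 1: 55 μL + 3600 μL = 3655 μL total → factor 3655/55 = 66.455
Step 2: 180 μL brought to 2250 μL → factor 2250/180 = 12.5
Dilution factor to tube #1 = 66.455; to tube #2 = 830.68
[tube #1]/[tube #2] = (factor to tube #2)/(factor to tube #1) = 830.68/66.455 = 12.5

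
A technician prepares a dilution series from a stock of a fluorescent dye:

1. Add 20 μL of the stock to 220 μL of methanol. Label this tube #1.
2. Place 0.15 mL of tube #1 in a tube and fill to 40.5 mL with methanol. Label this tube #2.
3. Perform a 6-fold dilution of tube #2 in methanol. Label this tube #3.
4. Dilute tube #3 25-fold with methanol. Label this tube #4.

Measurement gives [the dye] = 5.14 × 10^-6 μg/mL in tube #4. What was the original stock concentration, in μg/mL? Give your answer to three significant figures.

2.50 μg/mL

Step 1: 20 μL + 220 μL = 240 μL total → factor 240/20 = 12
Step 2: 0.15 mL brought to 40.5 mL → factor 40.5/0.15 = 270
Step 3: 6-fold → factor 6
Step 4: 25-fold → factor 25
Overall dilution factor = 12 × 270 × 6 × 25 = 4.86 × 10^5
Stock = 5.14 × 10^-6 μg/mL × 4.86 × 10^5 = 2.50 μg/mL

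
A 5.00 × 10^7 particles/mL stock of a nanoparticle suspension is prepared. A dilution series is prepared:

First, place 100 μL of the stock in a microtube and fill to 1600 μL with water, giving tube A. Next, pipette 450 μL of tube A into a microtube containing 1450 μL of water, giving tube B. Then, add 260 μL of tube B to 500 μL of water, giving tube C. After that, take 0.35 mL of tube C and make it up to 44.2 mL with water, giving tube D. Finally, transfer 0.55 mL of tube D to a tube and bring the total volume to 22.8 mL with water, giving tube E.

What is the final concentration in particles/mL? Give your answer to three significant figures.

48.4 particles/mL

Step 1: 100 μL brought to 1600 μL → factor 1600/100 = 16
Step 2: 450 μL + 1450 μL = 1900 μL total → factor 1900/450 = 4.2222
Step 3: 260 μL + 500 μL = 760 μL total → factor 760/260 = 2.9231
Step 4: 0.35 mL brought to 44.2 mL → factor 44.2/0.35 = 126.29
Step 5: 0.55 mL brought to 22.8 mL → factor 22.8/0.55 = 41.455
Overall dilution factor = 16 × 4.2222 × 2.9231 × 126.29 × 41.455 = 1.0338 × 10^6
Final = 5.00 × 10^7 particles/mL / 1.0338 × 10^6 = 48.4 particles/mL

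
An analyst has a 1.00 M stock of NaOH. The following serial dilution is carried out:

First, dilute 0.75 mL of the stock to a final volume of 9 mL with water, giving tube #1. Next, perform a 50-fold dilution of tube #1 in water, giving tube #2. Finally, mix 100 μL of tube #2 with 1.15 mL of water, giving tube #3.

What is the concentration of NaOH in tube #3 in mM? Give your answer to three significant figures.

0.133 mM

Step 1: 0.75 mL brought to 9 mL → factor 9/0.75 = 12
Step 2: 50-fold → factor 50
Step 3: 100 μL + 1.15 mL = 1250 μL total → factor 1250/100 = 12.5
Overall dilution factor = 12 × 50 × 12.5 = 7500
Final = 1.00 M / 7500 = 0.0001333 M = 0.133 mM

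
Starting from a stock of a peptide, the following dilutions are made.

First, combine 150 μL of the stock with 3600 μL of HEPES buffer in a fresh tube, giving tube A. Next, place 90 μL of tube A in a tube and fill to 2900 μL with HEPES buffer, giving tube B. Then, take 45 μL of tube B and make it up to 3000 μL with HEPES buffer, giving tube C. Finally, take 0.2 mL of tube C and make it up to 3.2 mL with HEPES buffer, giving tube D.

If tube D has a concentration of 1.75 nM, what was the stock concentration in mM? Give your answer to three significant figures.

Step 1: 150 μL + 3600 μL = 3750 μL total → factor 3750/150 = 25
Step 2: 90 μL brought to 2900 μL → factor 2900/90 = 32.222
Step 3: 45 μL brought to 3000 μL → factor 3000/45 = 66.667
Step 4: 0.2 mL brought to 3.2 mL → factor 3.2/0.2 = 16
Overall dilution factor = 25 × 32.222 × 66.667 × 16 = 8.5926 × 10^5
Stock = 1.75 nM × 8.5926 × 10^5 = 1.504 × 10^6 nM = 1.50 mM

1.50 mM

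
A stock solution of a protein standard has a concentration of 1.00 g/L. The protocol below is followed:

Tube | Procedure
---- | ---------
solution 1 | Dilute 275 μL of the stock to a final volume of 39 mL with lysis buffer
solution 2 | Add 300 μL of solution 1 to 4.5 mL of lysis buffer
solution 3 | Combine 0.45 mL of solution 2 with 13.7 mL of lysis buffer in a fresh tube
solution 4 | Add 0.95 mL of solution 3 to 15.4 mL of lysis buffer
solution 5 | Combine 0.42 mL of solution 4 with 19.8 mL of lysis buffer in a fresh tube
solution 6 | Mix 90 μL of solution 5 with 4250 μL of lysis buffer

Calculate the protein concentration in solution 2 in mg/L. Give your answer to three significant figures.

0.441 mg/L

Step 1: 275 μL brought to 39 mL → factor 39000/275 = 141.82
Step 2: 300 μL + 4.5 mL = 4800 μL total → factor 4800/300 = 16
Dilution factor through solution 2 = 141.82 × 16 = 2269.1
[solution 2] = 1.00 g/L / 2269.1 = 0.0004407 g/L = 0.441 mg/L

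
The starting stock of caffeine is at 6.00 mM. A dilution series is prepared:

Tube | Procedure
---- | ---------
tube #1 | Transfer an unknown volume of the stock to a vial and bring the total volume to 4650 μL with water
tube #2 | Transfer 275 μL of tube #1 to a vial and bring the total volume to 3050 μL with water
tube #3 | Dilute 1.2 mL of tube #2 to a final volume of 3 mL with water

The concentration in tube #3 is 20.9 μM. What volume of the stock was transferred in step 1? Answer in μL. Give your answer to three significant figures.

Step 1: v brought to 4650 μL → factor = 4650 μL/v
Step 2: 275 μL brought to 3050 μL → factor 3050/275 = 11.091
Step 3: 1.2 mL brought to 3 mL → factor 3/1.2 = 2.5
Product of known-step factors = 27.727
Overall factor = 6.00 mM / (20.9 μM) = 287.08
Step-1 factor = 287.08 / 27.727 = 10.354
v = 4650 μL / 10.354 = 449 μL

449 μL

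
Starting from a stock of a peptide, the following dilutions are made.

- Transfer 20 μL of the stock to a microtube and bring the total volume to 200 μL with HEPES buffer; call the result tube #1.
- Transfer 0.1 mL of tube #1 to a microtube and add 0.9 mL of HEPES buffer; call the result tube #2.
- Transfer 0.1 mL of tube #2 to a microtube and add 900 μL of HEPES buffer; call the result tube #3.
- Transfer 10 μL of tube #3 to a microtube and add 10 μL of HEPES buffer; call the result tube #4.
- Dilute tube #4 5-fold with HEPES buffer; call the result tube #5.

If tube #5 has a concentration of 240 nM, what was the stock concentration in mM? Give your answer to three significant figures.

2.40 mM

Step 1: 20 μL brought to 200 μL → factor 200/20 = 10
Step 2: 0.1 mL + 0.9 mL = 1 mL total → factor 1/0.1 = 10
Step 3: 0.1 mL + 900 μL = 1 mL total → factor 1/0.1 = 10
Step 4: 10 μL + 10 μL = 20 μL total → factor 20/10 = 2
Step 5: 5-fold → factor 5
Overall dilution factor = 10 × 10 × 10 × 2 × 5 = 10000
Stock = 240 nM × 10000 = 2.400 × 10^6 nM = 2.40 mM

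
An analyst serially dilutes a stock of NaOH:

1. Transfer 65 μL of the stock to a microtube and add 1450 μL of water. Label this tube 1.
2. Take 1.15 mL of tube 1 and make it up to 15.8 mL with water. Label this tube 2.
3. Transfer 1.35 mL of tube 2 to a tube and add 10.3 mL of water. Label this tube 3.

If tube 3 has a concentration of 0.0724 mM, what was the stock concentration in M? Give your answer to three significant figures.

Step 1: 65 μL + 1450 μL = 1515 μL total → factor 1515/65 = 23.308
Step 2: 1.15 mL brought to 15.8 mL → factor 15.8/1.15 = 13.739
Step 3: 1.35 mL + 10.3 mL = 11.65 mL total → factor 11.65/1.35 = 8.6296
Overall dilution factor = 23.308 × 13.739 × 8.6296 = 2763.4
Stock = 0.0724 mM × 2763.4 = 200.1 mM = 0.200 M

0.200 M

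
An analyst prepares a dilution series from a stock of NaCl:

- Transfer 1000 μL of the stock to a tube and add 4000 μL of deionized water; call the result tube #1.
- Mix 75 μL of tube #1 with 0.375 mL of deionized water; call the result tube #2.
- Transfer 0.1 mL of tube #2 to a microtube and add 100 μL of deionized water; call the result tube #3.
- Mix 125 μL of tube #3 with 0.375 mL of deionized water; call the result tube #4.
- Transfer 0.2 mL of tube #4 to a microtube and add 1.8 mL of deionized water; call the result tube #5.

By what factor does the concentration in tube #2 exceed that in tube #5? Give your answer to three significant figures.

Step 1: 1000 μL + 4000 μL = 5000 μL total → factor 5000/1000 = 5
Step 2: 75 μL + 0.375 mL = 450 μL total → factor 450/75 = 6
Step 3: 0.1 mL + 100 μL = 0.2 mL total → factor 0.2/0.1 = 2
Step 4: 125 μL + 0.375 mL = 500 μL total → factor 500/125 = 4
Step 5: 0.2 mL + 1.8 mL = 2 mL total → factor 2/0.2 = 10
Dilution factor to tube #2 = 30; to tube #5 = 2400
[tube #2]/[tube #5] = (factor to tube #5)/(factor to tube #2) = 2400/30 = 80.0

80.0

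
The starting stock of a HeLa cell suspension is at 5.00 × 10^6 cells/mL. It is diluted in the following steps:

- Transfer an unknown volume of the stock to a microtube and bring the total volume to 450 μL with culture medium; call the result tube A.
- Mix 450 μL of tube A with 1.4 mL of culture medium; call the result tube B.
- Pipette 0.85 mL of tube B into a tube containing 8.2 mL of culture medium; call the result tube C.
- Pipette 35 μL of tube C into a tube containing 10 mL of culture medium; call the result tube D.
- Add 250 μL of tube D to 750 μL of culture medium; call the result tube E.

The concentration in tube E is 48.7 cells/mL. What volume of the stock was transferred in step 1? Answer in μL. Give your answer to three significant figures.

220 μL

Step 1: v brought to 450 μL → factor = 450 μL/v
Step 2: 450 μL + 1.4 mL = 1850 μL total → factor 1850/450 = 4.1111
Step 3: 0.85 mL + 8.2 mL = 9.05 mL total → factor 9.05/0.85 = 10.647
Step 4: 35 μL + 10 mL = 10035 μL total → factor 10035/35 = 286.71
Step 5: 250 μL + 750 μL = 1000 μL total → factor 1000/250 = 4
Product of known-step factors = 50199
Overall factor = 5.00 × 10^6 cells/mL / (48.7 cells/mL) = 1.0267 × 10^5
Step-1 factor = 1.0267 × 10^5 / 50199 = 2.0452
v = 450 μL / 2.0452 = 220 μL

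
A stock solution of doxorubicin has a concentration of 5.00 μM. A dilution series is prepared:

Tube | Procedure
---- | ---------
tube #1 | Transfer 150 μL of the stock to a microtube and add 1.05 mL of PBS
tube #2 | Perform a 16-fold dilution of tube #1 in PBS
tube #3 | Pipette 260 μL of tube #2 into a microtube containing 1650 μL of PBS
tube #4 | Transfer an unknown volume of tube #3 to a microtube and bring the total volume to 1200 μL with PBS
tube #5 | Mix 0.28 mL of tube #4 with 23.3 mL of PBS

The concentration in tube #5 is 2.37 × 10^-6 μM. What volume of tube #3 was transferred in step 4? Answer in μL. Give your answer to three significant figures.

45.0 μL

Step 1: 150 μL + 1.05 mL = 1200 μL total → factor 1200/150 = 8
Step 2: 16-fold → factor 16
Step 3: 260 μL + 1650 μL = 1910 μL total → factor 1910/260 = 7.3462
Step 4: v brought to 1200 μL → factor = 1200 μL/v
Step 5: 0.28 mL + 23.3 mL = 23.58 mL total → factor 23.58/0.28 = 84.214
Product of known-step factors = 79187
Overall factor = 5.00 μM / (2.37 × 10^-6 μM) = 2.1097 × 10^6
Step-4 factor = 2.1097 × 10^6 / 79187 = 26.642
v = 1200 μL / 26.642 = 45.0 μL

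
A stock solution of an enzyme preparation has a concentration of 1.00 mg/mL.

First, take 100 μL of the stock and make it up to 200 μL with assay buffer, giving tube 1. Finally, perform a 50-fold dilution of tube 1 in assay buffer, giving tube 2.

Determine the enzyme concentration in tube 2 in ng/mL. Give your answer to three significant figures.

Step 1: 100 μL brought to 200 μL → factor 200/100 = 2
Step 2: 50-fold → factor 50
Overall dilution factor = 2 × 50 = 100
Final = 1.00 mg/mL / 100 = 0.01000 mg/mL = 1.00 × 10^4 ng/mL

1.00 × 10^4 ng/mL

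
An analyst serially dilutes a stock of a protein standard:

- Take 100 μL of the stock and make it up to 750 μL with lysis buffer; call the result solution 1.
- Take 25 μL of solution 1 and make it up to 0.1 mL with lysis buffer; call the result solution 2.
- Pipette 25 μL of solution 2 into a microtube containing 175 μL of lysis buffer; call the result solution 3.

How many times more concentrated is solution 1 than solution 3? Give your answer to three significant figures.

32.0

Step 1: 100 μL brought to 750 μL → factor 750/100 = 7.5
Step 2: 25 μL brought to 0.1 mL → factor 100/25 = 4
Step 3: 25 μL + 175 μL = 200 μL total → factor 200/25 = 8
Dilution factor to solution 1 = 7.5; to solution 3 = 240
[solution 1]/[solution 3] = (factor to solution 3)/(factor to solution 1) = 240/7.5 = 32.0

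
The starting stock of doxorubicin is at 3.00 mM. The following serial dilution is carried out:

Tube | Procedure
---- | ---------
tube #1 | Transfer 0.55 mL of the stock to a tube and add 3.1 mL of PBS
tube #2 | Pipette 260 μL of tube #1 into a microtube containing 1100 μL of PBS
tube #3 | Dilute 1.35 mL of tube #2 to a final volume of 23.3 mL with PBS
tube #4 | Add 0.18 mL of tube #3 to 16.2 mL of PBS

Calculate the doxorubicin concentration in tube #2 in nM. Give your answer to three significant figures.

Step 1: 0.55 mL + 3.1 mL = 3.65 mL total → factor 3.65/0.55 = 6.6364
Step 2: 260 μL + 1100 μL = 1360 μL total → factor 1360/260 = 5.2308
Dilution factor through tube #2 = 6.6364 × 5.2308 = 34.713
[tube #2] = 3.00 mM / 34.713 = 0.08642 mM = 8.64 × 10^4 nM

8.64 × 10^4 nM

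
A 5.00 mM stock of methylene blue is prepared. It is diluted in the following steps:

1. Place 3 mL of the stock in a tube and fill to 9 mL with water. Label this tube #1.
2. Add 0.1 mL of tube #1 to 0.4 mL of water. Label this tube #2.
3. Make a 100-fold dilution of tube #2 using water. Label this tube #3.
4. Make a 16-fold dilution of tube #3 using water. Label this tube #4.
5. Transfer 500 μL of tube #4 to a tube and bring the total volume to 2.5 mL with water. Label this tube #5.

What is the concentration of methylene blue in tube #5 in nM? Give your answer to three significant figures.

41.7 nM

Step 1: 3 mL brought to 9 mL → factor 9/3 = 3
Step 2: 0.1 mL + 0.4 mL = 0.5 mL total → factor 0.5/0.1 = 5
Step 3: 100-fold → factor 100
Step 4: 16-fold → factor 16
Step 5: 500 μL brought to 2.5 mL → factor 2500/500 = 5
Overall dilution factor = 3 × 5 × 100 × 16 × 5 = 1.2 × 10^5
Final = 5.00 mM / 1.2 × 10^5 = 4.167 × 10^-5 mM = 41.7 nM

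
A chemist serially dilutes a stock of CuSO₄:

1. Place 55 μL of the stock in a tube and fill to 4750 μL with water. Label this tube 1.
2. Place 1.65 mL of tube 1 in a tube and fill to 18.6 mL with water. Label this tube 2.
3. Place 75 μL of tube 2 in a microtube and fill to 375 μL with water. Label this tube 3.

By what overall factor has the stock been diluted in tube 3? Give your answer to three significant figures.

Step 1: 55 μL brought to 4750 μL → factor 4750/55 = 86.364
Step 2: 1.65 mL brought to 18.6 mL → factor 18.6/1.65 = 11.273
Step 3: 75 μL brought to 375 μL → factor 375/75 = 5
Overall dilution factor = 86.364 × 11.273 × 5 = 4867.8

4.87 × 10^3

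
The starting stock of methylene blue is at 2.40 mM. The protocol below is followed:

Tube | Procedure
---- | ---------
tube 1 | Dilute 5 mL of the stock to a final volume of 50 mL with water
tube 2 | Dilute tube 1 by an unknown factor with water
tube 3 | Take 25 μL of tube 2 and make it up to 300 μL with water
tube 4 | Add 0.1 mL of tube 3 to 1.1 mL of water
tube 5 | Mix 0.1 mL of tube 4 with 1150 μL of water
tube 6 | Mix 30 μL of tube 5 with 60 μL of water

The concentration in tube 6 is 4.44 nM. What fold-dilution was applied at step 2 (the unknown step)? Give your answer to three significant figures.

Step 1: 5 mL brought to 50 mL → factor 50/5 = 10
Step 2: unknown factor x
Step 3: 25 μL brought to 300 μL → factor 300/25 = 12
Step 4: 0.1 mL + 1.1 mL = 1.2 mL total → factor 1.2/0.1 = 12
Step 5: 0.1 mL + 1150 μL = 1.25 mL total → factor 1.25/0.1 = 12.5
Step 6: 30 μL + 60 μL = 90 μL total → factor 90/30 = 3
Product of known-step factors = 54000
Overall factor = 2.40 mM / (4.44 nM) = 5.4054 × 10^5
x = 5.4054 × 10^5 / 54000 = 10.0

10.0-fold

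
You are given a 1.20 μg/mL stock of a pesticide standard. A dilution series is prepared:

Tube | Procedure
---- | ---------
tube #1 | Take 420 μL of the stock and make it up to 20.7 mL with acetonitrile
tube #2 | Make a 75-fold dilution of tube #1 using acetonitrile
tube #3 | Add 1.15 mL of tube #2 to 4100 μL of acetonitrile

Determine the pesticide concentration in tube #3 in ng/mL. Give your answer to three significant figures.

0.0711 ng/mL

Step 1: 420 μL brought to 20.7 mL → factor 20700/420 = 49.286
Step 2: 75-fold → factor 75
Step 3: 1.15 mL + 4100 μL = 5.25 mL total → factor 5.25/1.15 = 4.5652
Overall dilution factor = 49.286 × 75 × 4.5652 = 16875
Final = 1.20 μg/mL / 16875 = 7.111 × 10^-5 μg/mL = 0.0711 ng/mL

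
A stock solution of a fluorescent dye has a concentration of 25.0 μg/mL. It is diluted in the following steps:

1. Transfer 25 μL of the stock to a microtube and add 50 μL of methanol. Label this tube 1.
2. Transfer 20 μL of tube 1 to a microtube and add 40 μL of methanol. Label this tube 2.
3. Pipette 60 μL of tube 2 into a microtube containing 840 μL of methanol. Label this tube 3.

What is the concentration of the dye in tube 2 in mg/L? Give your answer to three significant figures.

2.78 mg/L

Step 1: 25 μL + 50 μL = 75 μL total → factor 75/25 = 3
Step 2: 20 μL + 40 μL = 60 μL total → factor 60/20 = 3
Dilution factor through tube 2 = 3 × 3 = 9
[tube 2] = 25.0 μg/mL / 9 = 2.778 μg/mL = 2.78 mg/L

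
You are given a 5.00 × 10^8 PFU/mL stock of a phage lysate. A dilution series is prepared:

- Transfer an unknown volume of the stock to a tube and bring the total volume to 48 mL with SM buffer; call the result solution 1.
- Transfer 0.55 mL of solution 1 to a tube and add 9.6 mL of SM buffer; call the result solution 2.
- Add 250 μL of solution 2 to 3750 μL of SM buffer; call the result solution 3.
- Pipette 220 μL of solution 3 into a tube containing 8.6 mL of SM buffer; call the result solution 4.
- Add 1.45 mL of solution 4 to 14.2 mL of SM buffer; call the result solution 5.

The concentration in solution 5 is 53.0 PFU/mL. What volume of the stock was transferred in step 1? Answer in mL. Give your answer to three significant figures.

0.650 mL

Step 1: v brought to 48 mL → factor = 48 mL/v
Step 2: 0.55 mL + 9.6 mL = 10.15 mL total → factor 10.15/0.55 = 18.455
Step 3: 250 μL + 3750 μL = 4000 μL total → factor 4000/250 = 16
Step 4: 220 μL + 8.6 mL = 8820 μL total → factor 8820/220 = 40.091
Step 5: 1.45 mL + 14.2 mL = 15.65 mL total → factor 15.65/1.45 = 10.793
Product of known-step factors = 1.2777 × 10^5
Overall factor = 5.00 × 10^8 PFU/mL / (53.0 PFU/mL) = 9.434 × 10^6
Step-1 factor = 9.434 × 10^6 / 1.2777 × 10^5 = 73.838
v = 48 mL / 73.838 = 0.650 mL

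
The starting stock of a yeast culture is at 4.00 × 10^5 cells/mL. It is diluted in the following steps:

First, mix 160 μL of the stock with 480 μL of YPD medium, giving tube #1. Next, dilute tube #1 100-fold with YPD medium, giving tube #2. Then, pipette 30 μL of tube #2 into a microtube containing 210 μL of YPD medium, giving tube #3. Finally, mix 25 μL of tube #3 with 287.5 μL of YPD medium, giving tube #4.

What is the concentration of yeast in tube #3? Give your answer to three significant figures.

125 cells/mL

Step 1: 160 μL + 480 μL = 640 μL total → factor 640/160 = 4
Step 2: 100-fold → factor 100
Step 3: 30 μL + 210 μL = 240 μL total → factor 240/30 = 8
Dilution factor through tube #3 = 4 × 100 × 8 = 3200
[tube #3] = 4.00 × 10^5 cells/mL / 3200 = 125 cells/mL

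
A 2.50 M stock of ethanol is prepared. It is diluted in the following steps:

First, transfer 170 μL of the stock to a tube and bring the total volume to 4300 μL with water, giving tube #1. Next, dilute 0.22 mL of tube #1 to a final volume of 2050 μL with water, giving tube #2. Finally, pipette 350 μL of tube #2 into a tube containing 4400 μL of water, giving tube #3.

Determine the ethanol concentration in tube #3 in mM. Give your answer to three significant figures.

Step 1: 170 μL brought to 4300 μL → factor 4300/170 = 25.294
Step 2: 0.22 mL brought to 2050 μL → factor 2.05/0.22 = 9.3182
Step 3: 350 μL + 4400 μL = 4750 μL total → factor 4750/350 = 13.571
Overall dilution factor = 25.294 × 9.3182 × 13.571 = 3198.7
Final = 2.50 M / 3198.7 = 0.0007816 M = 0.782 mM

0.782 mM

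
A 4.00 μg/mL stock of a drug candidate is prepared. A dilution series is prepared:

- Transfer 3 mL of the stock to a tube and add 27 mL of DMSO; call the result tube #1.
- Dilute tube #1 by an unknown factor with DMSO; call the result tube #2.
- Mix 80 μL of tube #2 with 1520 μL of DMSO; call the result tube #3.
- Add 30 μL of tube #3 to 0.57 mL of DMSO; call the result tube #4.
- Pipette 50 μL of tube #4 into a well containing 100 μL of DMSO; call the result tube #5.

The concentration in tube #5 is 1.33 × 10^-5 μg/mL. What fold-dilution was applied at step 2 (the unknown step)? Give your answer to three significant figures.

25.1-fold

Step 1: 3 mL + 27 mL = 30 mL total → factor 30/3 = 10
Step 2: unknown factor x
Step 3: 80 μL + 1520 μL = 1600 μL total → factor 1600/80 = 20
Step 4: 30 μL + 0.57 mL = 600 μL total → factor 600/30 = 20
Step 5: 50 μL + 100 μL = 150 μL total → factor 150/50 = 3
Product of known-step factors = 12000
Overall factor = 4.00 μg/mL / (1.33 × 10^-5 μg/mL) = 3.0075 × 10^5
x = 3.0075 × 10^5 / 12000 = 25.1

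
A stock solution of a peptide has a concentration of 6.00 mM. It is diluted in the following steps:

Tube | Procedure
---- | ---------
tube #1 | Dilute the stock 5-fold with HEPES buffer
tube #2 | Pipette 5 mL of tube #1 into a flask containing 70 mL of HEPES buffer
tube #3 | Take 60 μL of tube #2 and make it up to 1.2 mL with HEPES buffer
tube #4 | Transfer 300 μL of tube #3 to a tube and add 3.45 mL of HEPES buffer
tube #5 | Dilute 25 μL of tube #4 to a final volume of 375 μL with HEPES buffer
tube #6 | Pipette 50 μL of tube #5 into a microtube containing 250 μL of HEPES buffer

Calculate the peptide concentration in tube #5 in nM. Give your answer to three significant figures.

Step 1: 5-fold → factor 5
Step 2: 5 mL + 70 mL = 75 mL total → factor 75/5 = 15
Step 3: 60 μL brought to 1.2 mL → factor 1200/60 = 20
Step 4: 300 μL + 3.45 mL = 3750 μL total → factor 3750/300 = 12.5
Step 5: 25 μL brought to 375 μL → factor 375/25 = 15
Dilution factor through tube #5 = 5 × 15 × 20 × 12.5 × 15 = 2.8125 × 10^5
[tube #5] = 6.00 mM / 2.8125 × 10^5 = 2.133 × 10^-5 mM = 21.3 nM

21.3 nM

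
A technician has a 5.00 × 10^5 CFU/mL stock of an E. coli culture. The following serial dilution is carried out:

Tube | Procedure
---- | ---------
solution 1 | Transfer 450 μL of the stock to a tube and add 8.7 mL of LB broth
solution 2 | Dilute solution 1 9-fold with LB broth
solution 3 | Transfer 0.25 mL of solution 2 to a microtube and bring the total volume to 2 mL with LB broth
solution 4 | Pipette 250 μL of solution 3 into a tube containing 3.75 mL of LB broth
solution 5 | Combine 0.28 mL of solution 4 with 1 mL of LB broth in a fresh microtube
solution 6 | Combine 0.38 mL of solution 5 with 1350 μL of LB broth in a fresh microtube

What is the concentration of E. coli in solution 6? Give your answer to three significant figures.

Step 1: 450 μL + 8.7 mL = 9150 μL total → factor 9150/450 = 20.333
Step 2: 9-fold → factor 9
Step 3: 0.25 mL brought to 2 mL → factor 2/0.25 = 8
Step 4: 250 μL + 3.75 mL = 4000 μL total → factor 4000/250 = 16
Step 5: 0.28 mL + 1 mL = 1.28 mL total → factor 1.28/0.28 = 4.5714
Step 6: 0.38 mL + 1350 μL = 1.73 mL total → factor 1.73/0.38 = 4.5526
Overall dilution factor = 20.333 × 9 × 8 × 16 × 4.5714 × 4.5526 = 4.875 × 10^5
Final = 5.00 × 10^5 CFU/mL / 4.875 × 10^5 = 1.03 CFU/mL

1.03 CFU/mL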